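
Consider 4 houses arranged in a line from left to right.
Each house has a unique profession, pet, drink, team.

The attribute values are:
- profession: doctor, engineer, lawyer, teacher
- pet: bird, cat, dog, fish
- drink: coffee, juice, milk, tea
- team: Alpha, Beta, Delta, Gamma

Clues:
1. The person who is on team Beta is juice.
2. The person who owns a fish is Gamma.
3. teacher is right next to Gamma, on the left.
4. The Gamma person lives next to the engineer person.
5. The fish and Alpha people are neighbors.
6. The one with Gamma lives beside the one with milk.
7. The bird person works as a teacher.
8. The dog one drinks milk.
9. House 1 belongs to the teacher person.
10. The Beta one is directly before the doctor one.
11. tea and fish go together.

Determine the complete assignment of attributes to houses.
Solution:

House | Profession | Pet | Drink | Team
---------------------------------------
  1   | teacher | bird | juice | Beta
  2   | doctor | fish | tea | Gamma
  3   | engineer | dog | milk | Alpha
  4   | lawyer | cat | coffee | Delta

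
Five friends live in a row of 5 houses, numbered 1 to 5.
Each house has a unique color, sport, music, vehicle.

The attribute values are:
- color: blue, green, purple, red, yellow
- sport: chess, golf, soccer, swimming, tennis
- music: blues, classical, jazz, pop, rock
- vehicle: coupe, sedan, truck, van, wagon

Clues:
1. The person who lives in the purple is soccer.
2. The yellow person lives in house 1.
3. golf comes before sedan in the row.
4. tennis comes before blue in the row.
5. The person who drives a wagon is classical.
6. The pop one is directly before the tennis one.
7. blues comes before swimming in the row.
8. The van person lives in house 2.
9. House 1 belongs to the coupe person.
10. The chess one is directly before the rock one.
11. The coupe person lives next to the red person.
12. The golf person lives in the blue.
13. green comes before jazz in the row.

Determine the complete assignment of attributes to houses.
Solution:

House | Color | Sport | Music | Vehicle
---------------------------------------
  1   | yellow | chess | pop | coupe
  2   | red | tennis | rock | van
  3   | blue | golf | blues | truck
  4   | green | swimming | classical | wagon
  5   | purple | soccer | jazz | sedan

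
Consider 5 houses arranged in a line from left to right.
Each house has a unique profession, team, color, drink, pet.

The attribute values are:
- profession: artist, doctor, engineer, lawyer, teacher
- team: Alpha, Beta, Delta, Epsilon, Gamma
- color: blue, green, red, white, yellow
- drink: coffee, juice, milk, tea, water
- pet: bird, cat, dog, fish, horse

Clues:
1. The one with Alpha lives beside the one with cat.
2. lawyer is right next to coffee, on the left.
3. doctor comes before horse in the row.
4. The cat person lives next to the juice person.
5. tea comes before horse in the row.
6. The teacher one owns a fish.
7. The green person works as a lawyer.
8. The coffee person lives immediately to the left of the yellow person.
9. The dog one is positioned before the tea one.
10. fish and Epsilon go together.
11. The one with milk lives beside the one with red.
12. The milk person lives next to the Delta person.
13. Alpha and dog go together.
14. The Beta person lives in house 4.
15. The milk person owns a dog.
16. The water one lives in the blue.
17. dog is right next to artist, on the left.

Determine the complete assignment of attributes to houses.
Solution:

House | Profession | Team | Color | Drink | Pet
-----------------------------------------------
  1   | lawyer | Alpha | green | milk | dog
  2   | artist | Delta | red | coffee | cat
  3   | teacher | Epsilon | yellow | juice | fish
  4   | doctor | Beta | white | tea | bird
  5   | engineer | Gamma | blue | water | horse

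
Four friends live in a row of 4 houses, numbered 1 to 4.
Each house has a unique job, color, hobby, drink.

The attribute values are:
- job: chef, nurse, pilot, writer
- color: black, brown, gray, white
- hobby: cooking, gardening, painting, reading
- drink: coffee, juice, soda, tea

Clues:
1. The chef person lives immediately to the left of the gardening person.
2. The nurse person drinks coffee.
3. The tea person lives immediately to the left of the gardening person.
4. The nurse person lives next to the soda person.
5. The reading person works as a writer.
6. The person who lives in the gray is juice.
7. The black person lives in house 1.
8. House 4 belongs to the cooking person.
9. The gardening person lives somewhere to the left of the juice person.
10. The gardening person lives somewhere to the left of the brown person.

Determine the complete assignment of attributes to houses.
Solution:

House | Job | Color | Hobby | Drink
-----------------------------------
  1   | chef | black | painting | tea
  2   | nurse | white | gardening | coffee
  3   | writer | brown | reading | soda
  4   | pilot | gray | cooking | juice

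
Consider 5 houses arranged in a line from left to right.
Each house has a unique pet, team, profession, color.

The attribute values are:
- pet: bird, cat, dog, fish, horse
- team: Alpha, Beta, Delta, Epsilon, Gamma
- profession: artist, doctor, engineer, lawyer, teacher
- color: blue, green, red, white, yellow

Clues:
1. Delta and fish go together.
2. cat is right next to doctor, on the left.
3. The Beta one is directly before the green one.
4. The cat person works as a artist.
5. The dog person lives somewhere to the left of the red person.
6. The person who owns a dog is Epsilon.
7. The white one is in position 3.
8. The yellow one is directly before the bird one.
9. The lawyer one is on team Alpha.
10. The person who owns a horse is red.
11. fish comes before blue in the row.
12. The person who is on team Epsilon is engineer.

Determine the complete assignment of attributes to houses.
Solution:

House | Pet | Team | Profession | Color
---------------------------------------
  1   | cat | Beta | artist | yellow
  2   | bird | Gamma | doctor | green
  3   | fish | Delta | teacher | white
  4   | dog | Epsilon | engineer | blue
  5   | horse | Alpha | lawyer | red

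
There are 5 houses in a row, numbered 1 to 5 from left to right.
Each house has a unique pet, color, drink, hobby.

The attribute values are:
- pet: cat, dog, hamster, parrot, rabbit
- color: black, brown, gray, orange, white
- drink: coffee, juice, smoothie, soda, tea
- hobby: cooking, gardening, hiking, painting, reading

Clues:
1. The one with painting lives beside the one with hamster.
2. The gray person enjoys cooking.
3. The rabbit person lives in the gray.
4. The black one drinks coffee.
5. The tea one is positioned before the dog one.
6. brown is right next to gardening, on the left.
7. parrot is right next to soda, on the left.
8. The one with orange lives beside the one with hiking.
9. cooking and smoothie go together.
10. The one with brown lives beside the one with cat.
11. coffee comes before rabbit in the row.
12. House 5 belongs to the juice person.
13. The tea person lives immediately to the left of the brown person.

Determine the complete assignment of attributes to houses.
Solution:

House | Pet | Color | Drink | Hobby
-----------------------------------
  1   | parrot | orange | tea | painting
  2   | hamster | brown | soda | hiking
  3   | cat | black | coffee | gardening
  4   | rabbit | gray | smoothie | cooking
  5   | dog | white | juice | reading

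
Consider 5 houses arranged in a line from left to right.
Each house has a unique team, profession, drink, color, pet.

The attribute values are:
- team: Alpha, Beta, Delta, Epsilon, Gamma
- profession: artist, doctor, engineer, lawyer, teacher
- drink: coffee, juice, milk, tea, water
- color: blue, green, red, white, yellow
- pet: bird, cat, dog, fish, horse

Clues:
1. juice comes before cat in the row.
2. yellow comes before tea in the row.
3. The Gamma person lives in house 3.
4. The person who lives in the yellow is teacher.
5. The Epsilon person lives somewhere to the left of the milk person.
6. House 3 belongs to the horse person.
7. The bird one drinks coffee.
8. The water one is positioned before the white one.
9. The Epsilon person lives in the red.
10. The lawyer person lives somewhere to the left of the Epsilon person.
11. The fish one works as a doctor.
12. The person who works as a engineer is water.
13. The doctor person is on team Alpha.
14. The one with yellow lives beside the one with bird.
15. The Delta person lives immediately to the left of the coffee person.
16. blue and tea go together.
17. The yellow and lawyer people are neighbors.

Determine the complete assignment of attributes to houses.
Solution:

House | Team | Profession | Drink | Color | Pet
-----------------------------------------------
  1   | Delta | teacher | juice | yellow | dog
  2   | Beta | lawyer | coffee | green | bird
  3   | Gamma | artist | tea | blue | horse
  4   | Epsilon | engineer | water | red | cat
  5   | Alpha | doctor | milk | white | fish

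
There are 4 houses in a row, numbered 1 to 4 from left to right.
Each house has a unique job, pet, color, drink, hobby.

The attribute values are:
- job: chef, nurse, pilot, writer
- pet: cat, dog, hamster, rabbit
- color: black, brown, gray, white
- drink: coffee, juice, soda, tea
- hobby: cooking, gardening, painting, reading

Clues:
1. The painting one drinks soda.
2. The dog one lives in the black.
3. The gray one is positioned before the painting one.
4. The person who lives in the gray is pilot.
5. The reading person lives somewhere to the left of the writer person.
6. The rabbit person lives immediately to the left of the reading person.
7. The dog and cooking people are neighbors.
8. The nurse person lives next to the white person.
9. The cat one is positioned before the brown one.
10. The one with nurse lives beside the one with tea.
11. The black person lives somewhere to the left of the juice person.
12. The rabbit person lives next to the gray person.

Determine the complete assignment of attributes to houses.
Solution:

House | Job | Pet | Color | Drink | Hobby
-----------------------------------------
  1   | nurse | dog | black | coffee | gardening
  2   | chef | rabbit | white | tea | cooking
  3   | pilot | cat | gray | juice | reading
  4   | writer | hamster | brown | soda | painting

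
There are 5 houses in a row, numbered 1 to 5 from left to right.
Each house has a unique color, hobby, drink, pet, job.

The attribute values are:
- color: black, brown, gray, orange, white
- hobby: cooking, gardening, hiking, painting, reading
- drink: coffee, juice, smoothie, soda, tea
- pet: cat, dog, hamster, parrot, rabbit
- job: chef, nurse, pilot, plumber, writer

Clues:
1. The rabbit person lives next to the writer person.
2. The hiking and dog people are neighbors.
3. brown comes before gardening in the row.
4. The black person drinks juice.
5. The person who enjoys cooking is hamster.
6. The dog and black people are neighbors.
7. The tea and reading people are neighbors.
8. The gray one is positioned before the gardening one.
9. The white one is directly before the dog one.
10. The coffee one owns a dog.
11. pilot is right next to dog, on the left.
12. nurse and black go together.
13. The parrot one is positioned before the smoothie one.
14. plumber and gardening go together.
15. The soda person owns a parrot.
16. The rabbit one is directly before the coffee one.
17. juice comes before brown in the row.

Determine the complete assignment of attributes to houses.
Solution:

House | Color | Hobby | Drink | Pet | Job
-----------------------------------------
  1   | white | hiking | tea | rabbit | pilot
  2   | gray | reading | coffee | dog | writer
  3   | black | cooking | juice | hamster | nurse
  4   | brown | painting | soda | parrot | chef
  5   | orange | gardening | smoothie | cat | plumber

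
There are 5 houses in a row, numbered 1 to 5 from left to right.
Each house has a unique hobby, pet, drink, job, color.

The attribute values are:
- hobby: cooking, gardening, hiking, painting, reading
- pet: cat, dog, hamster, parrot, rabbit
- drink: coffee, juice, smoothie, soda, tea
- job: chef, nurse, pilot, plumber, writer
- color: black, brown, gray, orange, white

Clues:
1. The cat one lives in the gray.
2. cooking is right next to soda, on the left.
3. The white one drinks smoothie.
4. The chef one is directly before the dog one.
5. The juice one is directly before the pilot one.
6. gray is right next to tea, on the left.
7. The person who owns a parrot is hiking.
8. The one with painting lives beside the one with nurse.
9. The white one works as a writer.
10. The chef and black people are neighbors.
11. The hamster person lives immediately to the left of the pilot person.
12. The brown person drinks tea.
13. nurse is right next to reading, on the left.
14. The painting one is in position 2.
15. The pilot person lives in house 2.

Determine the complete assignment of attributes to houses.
Solution:

House | Hobby | Pet | Drink | Job | Color
-----------------------------------------
  1   | cooking | hamster | juice | chef | orange
  2   | painting | dog | soda | pilot | black
  3   | gardening | cat | coffee | nurse | gray
  4   | reading | rabbit | tea | plumber | brown
  5   | hiking | parrot | smoothie | writer | white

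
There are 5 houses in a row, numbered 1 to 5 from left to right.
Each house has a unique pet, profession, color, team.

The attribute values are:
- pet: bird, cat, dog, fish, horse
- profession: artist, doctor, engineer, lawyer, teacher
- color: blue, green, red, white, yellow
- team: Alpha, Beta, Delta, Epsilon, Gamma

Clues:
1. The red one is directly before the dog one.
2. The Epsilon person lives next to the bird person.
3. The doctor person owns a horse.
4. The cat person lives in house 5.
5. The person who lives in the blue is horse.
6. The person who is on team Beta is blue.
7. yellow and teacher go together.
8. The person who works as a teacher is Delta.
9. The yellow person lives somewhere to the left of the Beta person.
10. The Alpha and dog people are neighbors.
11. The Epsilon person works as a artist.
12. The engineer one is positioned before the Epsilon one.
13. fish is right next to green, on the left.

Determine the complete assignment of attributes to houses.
Solution:

House | Pet | Profession | Color | Team
---------------------------------------
  1   | fish | engineer | red | Alpha
  2   | dog | artist | green | Epsilon
  3   | bird | teacher | yellow | Delta
  4   | horse | doctor | blue | Beta
  5   | cat | lawyer | white | Gamma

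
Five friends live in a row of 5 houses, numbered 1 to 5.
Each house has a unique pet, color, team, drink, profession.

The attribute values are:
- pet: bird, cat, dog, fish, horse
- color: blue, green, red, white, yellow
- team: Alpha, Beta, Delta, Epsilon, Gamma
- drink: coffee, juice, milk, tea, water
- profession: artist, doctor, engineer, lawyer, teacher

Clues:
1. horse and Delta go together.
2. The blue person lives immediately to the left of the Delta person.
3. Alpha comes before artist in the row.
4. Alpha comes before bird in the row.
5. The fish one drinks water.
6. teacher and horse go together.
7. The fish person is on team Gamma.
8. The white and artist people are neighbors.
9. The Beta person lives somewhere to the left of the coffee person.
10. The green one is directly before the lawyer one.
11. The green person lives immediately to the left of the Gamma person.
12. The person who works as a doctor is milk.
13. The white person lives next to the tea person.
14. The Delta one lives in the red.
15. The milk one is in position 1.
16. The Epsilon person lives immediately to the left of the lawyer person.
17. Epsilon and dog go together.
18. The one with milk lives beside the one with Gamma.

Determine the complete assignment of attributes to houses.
Solution:

House | Pet | Color | Team | Drink | Profession
-----------------------------------------------
  1   | dog | green | Epsilon | milk | doctor
  2   | fish | yellow | Gamma | water | lawyer
  3   | cat | white | Alpha | juice | engineer
  4   | bird | blue | Beta | tea | artist
  5   | horse | red | Delta | coffee | teacher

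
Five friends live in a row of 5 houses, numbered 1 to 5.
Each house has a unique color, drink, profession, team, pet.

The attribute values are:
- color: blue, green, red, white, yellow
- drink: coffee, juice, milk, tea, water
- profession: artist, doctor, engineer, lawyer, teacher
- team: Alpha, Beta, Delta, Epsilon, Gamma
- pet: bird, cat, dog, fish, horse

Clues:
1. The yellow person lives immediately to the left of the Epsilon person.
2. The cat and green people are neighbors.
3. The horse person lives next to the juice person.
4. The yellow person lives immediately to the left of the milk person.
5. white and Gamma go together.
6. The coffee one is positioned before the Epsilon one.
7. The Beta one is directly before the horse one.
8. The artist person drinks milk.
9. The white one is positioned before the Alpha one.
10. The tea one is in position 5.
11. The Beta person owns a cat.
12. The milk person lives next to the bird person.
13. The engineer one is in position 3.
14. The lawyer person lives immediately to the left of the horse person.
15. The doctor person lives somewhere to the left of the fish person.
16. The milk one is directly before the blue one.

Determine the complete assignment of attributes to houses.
Solution:

House | Color | Drink | Profession | Team | Pet
-----------------------------------------------
  1   | yellow | coffee | lawyer | Beta | cat
  2   | green | milk | artist | Epsilon | horse
  3   | blue | juice | engineer | Delta | bird
  4   | white | water | doctor | Gamma | dog
  5   | red | tea | teacher | Alpha | fish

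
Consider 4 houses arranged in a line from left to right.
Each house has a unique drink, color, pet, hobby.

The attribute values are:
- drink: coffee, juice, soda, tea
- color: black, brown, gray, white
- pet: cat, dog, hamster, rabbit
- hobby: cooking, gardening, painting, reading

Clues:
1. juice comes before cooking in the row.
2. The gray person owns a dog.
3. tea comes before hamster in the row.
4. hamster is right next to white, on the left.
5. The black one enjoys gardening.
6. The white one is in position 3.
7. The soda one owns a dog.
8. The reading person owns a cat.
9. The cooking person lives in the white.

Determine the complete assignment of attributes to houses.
Solution:

House | Drink | Color | Pet | Hobby
-----------------------------------
  1   | tea | brown | cat | reading
  2   | juice | black | hamster | gardening
  3   | coffee | white | rabbit | cooking
  4   | soda | gray | dog | painting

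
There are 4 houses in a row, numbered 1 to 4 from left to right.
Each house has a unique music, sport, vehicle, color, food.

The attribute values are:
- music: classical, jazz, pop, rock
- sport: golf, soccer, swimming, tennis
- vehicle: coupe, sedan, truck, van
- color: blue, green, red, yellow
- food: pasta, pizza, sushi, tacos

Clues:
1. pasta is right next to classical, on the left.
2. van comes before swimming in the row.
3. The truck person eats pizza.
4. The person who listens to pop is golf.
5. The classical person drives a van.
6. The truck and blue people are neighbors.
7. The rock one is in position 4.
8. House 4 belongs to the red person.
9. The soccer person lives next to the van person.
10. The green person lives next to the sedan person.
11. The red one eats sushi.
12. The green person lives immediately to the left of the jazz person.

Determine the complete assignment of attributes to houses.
Solution:

House | Music | Sport | Vehicle | Color | Food
----------------------------------------------
  1   | pop | golf | truck | green | pizza
  2   | jazz | soccer | sedan | blue | pasta
  3   | classical | tennis | van | yellow | tacos
  4   | rock | swimming | coupe | red | sushi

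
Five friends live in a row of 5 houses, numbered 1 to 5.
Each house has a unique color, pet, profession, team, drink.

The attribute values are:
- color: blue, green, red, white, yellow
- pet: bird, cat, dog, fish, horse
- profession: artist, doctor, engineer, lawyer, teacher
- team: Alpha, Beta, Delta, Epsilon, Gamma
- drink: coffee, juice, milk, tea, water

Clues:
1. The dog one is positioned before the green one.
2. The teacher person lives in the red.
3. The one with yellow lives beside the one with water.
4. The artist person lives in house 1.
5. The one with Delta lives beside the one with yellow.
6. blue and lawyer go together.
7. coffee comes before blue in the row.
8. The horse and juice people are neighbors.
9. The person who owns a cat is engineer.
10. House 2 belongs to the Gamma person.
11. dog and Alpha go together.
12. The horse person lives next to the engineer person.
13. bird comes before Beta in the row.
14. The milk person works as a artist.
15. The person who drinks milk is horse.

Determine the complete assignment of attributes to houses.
Solution:

House | Color | Pet | Profession | Team | Drink
-----------------------------------------------
  1   | white | horse | artist | Delta | milk
  2   | yellow | cat | engineer | Gamma | juice
  3   | red | dog | teacher | Alpha | water
  4   | green | bird | doctor | Epsilon | coffee
  5   | blue | fish | lawyer | Beta | tea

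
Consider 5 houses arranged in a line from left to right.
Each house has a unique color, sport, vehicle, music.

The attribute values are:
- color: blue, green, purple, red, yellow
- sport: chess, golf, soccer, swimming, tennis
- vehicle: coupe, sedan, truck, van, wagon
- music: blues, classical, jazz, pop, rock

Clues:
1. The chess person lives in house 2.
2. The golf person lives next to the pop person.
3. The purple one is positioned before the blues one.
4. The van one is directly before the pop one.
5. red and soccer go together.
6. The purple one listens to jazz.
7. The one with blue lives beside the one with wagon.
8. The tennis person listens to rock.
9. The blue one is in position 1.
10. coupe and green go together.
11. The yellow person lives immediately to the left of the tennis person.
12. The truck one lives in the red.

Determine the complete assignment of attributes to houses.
Solution:

House | Color | Sport | Vehicle | Music
---------------------------------------
  1   | blue | golf | van | classical
  2   | yellow | chess | wagon | pop
  3   | green | tennis | coupe | rock
  4   | purple | swimming | sedan | jazz
  5   | red | soccer | truck | blues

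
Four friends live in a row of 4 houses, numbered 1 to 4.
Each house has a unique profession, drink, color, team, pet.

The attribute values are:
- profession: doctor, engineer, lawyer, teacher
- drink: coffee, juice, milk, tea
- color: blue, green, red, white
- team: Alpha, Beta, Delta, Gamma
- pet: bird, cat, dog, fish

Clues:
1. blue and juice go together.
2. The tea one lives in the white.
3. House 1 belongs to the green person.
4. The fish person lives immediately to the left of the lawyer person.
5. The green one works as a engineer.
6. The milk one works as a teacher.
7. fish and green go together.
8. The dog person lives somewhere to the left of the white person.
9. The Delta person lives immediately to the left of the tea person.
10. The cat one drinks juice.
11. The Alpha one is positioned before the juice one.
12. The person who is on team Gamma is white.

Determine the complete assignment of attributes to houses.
Solution:

House | Profession | Drink | Color | Team | Pet
-----------------------------------------------
  1   | engineer | coffee | green | Alpha | fish
  2   | lawyer | juice | blue | Beta | cat
  3   | teacher | milk | red | Delta | dog
  4   | doctor | tea | white | Gamma | bird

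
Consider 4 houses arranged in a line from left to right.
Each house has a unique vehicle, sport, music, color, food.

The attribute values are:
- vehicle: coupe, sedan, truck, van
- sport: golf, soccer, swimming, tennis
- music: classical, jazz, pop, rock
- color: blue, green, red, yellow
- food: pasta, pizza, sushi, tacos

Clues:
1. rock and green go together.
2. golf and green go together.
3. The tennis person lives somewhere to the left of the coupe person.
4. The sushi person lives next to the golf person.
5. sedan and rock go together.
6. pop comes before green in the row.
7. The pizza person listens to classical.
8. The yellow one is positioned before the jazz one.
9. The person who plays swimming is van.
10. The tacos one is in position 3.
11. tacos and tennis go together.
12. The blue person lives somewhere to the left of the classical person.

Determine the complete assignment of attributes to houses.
Solution:

House | Vehicle | Sport | Music | Color | Food
----------------------------------------------
  1   | van | swimming | pop | yellow | sushi
  2   | sedan | golf | rock | green | pasta
  3   | truck | tennis | jazz | blue | tacos
  4   | coupe | soccer | classical | red | pizza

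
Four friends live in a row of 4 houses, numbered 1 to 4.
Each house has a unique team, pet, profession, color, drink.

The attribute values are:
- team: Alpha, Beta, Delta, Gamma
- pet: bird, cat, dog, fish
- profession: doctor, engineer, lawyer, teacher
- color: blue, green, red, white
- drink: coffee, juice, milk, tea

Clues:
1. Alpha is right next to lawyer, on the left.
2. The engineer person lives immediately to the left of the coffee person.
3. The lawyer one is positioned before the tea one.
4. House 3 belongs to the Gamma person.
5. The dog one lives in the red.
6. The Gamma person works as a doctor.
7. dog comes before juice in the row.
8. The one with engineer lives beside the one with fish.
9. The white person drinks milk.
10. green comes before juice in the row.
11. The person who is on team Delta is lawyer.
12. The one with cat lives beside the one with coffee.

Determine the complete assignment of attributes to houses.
Solution:

House | Team | Pet | Profession | Color | Drink
-----------------------------------------------
  1   | Alpha | cat | engineer | white | milk
  2   | Delta | fish | lawyer | green | coffee
  3   | Gamma | dog | doctor | red | tea
  4   | Beta | bird | teacher | blue | juice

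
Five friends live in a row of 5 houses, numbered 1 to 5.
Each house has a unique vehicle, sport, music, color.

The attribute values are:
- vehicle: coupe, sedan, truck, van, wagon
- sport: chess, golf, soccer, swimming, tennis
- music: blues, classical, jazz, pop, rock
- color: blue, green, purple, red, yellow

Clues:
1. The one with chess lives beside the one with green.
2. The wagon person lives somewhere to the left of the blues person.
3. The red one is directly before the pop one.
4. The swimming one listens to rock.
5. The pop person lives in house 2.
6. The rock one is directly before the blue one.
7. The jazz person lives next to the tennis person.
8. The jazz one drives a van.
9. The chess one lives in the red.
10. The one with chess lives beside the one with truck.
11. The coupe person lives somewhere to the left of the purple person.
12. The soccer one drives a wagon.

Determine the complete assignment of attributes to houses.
Solution:

House | Vehicle | Sport | Music | Color
---------------------------------------
  1   | van | chess | jazz | red
  2   | truck | tennis | pop | green
  3   | coupe | swimming | rock | yellow
  4   | wagon | soccer | classical | blue
  5   | sedan | golf | blues | purple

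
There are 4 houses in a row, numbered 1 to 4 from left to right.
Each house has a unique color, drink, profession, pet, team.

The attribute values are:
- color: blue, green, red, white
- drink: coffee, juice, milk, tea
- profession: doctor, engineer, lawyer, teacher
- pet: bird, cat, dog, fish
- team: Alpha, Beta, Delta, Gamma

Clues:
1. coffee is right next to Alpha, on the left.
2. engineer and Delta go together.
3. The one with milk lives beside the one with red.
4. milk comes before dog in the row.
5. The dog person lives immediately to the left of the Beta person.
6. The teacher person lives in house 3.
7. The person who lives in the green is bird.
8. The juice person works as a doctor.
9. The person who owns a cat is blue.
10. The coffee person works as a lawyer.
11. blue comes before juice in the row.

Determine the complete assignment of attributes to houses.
Solution:

House | Color | Drink | Profession | Pet | Team
-----------------------------------------------
  1   | blue | milk | engineer | cat | Delta
  2   | red | coffee | lawyer | fish | Gamma
  3   | white | tea | teacher | dog | Alpha
  4   | green | juice | doctor | bird | Beta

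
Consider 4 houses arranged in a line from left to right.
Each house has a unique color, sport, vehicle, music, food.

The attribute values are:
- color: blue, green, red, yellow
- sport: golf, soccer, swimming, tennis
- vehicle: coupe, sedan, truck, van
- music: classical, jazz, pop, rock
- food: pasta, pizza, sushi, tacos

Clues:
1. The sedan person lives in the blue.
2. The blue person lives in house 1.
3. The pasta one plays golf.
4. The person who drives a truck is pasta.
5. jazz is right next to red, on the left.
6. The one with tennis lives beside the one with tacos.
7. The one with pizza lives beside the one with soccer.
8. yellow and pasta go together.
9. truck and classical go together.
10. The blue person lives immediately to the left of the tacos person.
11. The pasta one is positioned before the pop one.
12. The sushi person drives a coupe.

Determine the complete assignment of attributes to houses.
Solution:

House | Color | Sport | Vehicle | Music | Food
----------------------------------------------
  1   | blue | tennis | sedan | jazz | pizza
  2   | red | soccer | van | rock | tacos
  3   | yellow | golf | truck | classical | pasta
  4   | green | swimming | coupe | pop | sushi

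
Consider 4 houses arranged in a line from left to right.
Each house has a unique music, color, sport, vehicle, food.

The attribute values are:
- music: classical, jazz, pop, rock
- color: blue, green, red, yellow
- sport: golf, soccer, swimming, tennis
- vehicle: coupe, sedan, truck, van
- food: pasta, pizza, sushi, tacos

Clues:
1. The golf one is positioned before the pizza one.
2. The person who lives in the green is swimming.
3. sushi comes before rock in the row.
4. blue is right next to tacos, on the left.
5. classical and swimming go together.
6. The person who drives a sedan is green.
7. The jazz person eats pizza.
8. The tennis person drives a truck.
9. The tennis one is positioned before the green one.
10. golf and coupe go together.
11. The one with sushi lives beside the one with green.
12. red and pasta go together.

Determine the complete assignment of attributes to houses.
Solution:

House | Music | Color | Sport | Vehicle | Food
----------------------------------------------
  1   | pop | blue | tennis | truck | sushi
  2   | classical | green | swimming | sedan | tacos
  3   | rock | red | golf | coupe | pasta
  4   | jazz | yellow | soccer | van | pizza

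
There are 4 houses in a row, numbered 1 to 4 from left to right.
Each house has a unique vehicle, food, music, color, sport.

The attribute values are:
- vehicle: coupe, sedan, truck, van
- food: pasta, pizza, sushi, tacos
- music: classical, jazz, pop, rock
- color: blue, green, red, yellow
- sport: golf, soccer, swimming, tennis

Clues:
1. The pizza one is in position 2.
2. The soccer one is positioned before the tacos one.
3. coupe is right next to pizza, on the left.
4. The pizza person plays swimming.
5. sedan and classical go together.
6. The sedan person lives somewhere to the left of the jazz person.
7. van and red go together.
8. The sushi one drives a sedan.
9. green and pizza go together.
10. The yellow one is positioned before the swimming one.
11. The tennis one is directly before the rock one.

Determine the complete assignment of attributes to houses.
Solution:

House | Vehicle | Food | Music | Color | Sport
----------------------------------------------
  1   | coupe | pasta | pop | yellow | tennis
  2   | truck | pizza | rock | green | swimming
  3   | sedan | sushi | classical | blue | soccer
  4   | van | tacos | jazz | red | golf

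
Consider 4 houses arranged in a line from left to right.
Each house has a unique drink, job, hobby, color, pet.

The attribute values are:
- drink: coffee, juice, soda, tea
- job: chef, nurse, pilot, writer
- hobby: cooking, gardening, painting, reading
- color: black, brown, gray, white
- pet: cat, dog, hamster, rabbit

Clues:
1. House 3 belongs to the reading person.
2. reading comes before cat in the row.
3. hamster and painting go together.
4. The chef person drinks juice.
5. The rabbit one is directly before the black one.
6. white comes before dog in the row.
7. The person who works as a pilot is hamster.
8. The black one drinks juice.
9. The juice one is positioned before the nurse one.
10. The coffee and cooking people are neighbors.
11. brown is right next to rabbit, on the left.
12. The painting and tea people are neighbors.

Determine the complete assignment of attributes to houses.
Solution:

House | Drink | Job | Hobby | Color | Pet
-----------------------------------------
  1   | coffee | pilot | painting | brown | hamster
  2   | tea | writer | cooking | white | rabbit
  3   | juice | chef | reading | black | dog
  4   | soda | nurse | gardening | gray | cat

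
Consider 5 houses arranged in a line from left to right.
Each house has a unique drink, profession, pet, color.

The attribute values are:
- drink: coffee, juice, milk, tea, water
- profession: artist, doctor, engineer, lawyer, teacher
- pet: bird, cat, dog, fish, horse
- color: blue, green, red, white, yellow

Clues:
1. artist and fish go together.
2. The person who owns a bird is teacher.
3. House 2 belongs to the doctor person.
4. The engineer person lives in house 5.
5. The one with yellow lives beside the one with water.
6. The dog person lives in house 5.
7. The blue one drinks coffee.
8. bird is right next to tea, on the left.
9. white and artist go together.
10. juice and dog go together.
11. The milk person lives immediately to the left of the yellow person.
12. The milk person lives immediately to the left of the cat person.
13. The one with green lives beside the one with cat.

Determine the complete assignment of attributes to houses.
Solution:

House | Drink | Profession | Pet | Color
----------------------------------------
  1   | milk | teacher | bird | green
  2   | tea | doctor | cat | yellow
  3   | water | artist | fish | white
  4   | coffee | lawyer | horse | blue
  5   | juice | engineer | dog | red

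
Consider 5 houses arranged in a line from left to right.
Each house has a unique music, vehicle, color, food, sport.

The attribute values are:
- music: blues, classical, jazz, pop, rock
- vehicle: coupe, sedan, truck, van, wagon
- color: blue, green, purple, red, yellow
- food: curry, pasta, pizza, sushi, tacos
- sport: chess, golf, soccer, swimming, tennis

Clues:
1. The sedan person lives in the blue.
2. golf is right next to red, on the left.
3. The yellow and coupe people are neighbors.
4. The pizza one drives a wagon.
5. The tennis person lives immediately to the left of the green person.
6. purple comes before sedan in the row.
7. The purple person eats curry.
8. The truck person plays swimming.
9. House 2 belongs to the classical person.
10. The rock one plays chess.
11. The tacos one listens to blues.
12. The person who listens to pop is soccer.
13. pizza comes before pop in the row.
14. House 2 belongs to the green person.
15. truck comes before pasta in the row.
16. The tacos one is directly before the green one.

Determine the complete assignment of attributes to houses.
Solution:

House | Music | Vehicle | Color | Food | Sport
----------------------------------------------
  1   | blues | van | yellow | tacos | tennis
  2   | classical | coupe | green | sushi | golf
  3   | rock | wagon | red | pizza | chess
  4   | jazz | truck | purple | curry | swimming
  5   | pop | sedan | blue | pasta | soccer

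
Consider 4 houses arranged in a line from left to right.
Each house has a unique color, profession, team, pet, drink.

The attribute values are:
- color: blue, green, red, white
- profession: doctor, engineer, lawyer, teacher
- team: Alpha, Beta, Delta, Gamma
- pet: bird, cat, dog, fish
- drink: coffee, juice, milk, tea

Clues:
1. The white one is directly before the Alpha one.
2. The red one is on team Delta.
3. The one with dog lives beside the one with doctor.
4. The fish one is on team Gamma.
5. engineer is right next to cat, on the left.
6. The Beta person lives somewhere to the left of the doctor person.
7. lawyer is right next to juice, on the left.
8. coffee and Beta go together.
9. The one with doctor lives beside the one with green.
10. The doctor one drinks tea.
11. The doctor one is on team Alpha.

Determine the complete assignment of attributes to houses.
Solution:

House | Color | Profession | Team | Pet | Drink
-----------------------------------------------
  1   | white | engineer | Beta | dog | coffee
  2   | blue | doctor | Alpha | cat | tea
  3   | green | lawyer | Gamma | fish | milk
  4   | red | teacher | Delta | bird | juice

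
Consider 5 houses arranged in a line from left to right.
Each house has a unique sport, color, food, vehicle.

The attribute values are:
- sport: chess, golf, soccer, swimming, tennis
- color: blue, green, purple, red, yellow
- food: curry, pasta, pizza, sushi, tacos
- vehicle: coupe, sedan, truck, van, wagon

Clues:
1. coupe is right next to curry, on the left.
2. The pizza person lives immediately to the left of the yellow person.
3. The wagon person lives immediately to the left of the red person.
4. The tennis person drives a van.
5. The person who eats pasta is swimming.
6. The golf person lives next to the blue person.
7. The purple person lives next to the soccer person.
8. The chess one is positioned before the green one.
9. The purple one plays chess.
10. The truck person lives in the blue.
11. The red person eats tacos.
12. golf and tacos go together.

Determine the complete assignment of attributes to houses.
Solution:

House | Sport | Color | Food | Vehicle
--------------------------------------
  1   | chess | purple | pizza | coupe
  2   | soccer | yellow | curry | wagon
  3   | golf | red | tacos | sedan
  4   | swimming | blue | pasta | truck
  5   | tennis | green | sushi | van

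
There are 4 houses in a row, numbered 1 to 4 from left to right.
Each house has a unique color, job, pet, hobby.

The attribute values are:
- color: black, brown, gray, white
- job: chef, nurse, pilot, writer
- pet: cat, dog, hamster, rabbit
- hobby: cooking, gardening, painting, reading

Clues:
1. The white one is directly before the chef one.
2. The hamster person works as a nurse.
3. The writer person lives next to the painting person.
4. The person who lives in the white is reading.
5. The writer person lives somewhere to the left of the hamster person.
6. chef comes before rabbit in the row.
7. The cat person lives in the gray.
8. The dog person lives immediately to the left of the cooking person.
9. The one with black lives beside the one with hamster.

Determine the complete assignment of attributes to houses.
Solution:

House | Color | Job | Pet | Hobby
---------------------------------
  1   | white | pilot | dog | reading
  2   | gray | chef | cat | cooking
  3   | black | writer | rabbit | gardening
  4   | brown | nurse | hamster | painting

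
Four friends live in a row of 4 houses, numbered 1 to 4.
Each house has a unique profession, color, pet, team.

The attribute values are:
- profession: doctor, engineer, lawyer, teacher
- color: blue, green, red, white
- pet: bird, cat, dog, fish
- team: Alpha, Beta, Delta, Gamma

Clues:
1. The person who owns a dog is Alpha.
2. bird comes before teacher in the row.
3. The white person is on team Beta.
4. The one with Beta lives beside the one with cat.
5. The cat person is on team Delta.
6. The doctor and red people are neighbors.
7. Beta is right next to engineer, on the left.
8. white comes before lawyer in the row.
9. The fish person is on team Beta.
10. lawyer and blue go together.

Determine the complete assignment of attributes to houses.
Solution:

House | Profession | Color | Pet | Team
---------------------------------------
  1   | doctor | white | fish | Beta
  2   | engineer | red | cat | Delta
  3   | lawyer | blue | bird | Gamma
  4   | teacher | green | dog | Alpha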